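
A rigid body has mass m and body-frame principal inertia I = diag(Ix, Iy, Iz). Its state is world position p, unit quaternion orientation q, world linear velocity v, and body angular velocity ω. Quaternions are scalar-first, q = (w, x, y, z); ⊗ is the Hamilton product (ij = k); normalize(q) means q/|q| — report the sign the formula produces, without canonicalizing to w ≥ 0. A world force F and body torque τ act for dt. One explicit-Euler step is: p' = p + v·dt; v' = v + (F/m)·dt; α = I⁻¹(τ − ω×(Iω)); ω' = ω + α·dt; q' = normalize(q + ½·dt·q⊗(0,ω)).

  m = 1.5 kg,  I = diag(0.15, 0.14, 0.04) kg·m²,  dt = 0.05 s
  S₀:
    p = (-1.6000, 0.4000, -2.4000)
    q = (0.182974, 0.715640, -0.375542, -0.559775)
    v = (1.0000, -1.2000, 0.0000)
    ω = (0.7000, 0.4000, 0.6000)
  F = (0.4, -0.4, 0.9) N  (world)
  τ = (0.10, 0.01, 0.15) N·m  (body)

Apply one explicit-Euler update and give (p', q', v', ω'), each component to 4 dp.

p' = (-1.5500, 0.3400, -2.4000)
q' = (0.1825, 0.7186, -0.3941, -0.5431)
v' = (1.0133, -1.2133, 0.0300)
ω' = (0.7413, 0.3871, 0.7910)

a = F/m = (0.2667, -0.2667, 0.6000)
p' = p + v·dt = (-1.5500, 0.3400, -2.4000)
new velocity v' = (1.0133, -1.2133, 0.0300)
ω×(Iω) gyroscopic = (-0.0240, 0.0462, -0.0028)
(τ − ω×Iω)/I = (0.8267, -0.2586, 3.8200)
ω' = ω + α·dt = (0.7413, 0.3871, 0.7910)
q⊗(0,ω) = (-0.0148662, 0.1266666, -0.7480369, 0.6589198)
updated quaternion q' = (0.1825, 0.7186, -0.3941, -0.5431)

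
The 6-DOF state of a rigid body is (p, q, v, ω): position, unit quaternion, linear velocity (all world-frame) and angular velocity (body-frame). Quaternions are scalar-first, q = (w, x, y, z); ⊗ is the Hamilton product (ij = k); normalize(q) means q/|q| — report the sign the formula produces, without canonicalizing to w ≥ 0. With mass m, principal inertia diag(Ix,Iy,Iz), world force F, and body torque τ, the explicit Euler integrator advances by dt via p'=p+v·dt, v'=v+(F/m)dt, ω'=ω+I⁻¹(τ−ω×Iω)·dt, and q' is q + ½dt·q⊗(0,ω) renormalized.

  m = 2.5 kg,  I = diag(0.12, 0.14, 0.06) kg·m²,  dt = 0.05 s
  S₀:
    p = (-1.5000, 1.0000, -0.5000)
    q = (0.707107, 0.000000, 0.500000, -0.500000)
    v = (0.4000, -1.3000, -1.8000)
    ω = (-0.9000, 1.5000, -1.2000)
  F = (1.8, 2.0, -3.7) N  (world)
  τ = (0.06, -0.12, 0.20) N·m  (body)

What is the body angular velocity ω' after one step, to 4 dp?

(τ − ω×Iω)/I = (-0.7000, -1.3200, 3.7833)
ω + α·dt = (-0.9350, 1.4340, -1.0108)

ω' = (-0.9350, 1.4340, -1.0108)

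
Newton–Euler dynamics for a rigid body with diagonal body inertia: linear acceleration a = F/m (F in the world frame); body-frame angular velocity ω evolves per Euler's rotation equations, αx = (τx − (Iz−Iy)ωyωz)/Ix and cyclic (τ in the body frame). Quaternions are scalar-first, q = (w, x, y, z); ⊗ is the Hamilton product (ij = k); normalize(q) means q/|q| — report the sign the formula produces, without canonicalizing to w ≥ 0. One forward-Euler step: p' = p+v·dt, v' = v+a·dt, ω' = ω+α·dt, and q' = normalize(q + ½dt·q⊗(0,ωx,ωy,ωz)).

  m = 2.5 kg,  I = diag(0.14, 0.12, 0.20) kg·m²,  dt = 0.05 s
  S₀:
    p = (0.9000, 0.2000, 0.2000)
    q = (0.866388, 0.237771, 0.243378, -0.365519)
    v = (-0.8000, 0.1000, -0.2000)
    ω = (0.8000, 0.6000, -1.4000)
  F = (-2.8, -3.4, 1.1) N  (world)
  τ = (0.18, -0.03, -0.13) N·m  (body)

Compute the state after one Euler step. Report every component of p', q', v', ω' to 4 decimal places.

p' = (0.8600, 0.2050, 0.1900)
q' = (0.8444, 0.2518, 0.2571, -0.3968)
v' = (-0.8560, 0.0320, -0.1780)
ω' = (0.8883, 0.5595, -1.4301)

p + v·dt = (0.8600, 0.2050, 0.1900)
new velocity v' = (-0.8560, 0.0320, -0.1780)
angular accel α = (1.7657, -0.8100, -0.6020)
ω + α·dt = (0.8883, 0.5595, -1.4301)
q⊗(0,ω) = (-0.8479702, 0.5716926, 0.5602970, -1.2649830)
q' = normalize(q + ½dt·q⊗(0,ω)) = (0.8444, 0.2518, 0.2571, -0.3968)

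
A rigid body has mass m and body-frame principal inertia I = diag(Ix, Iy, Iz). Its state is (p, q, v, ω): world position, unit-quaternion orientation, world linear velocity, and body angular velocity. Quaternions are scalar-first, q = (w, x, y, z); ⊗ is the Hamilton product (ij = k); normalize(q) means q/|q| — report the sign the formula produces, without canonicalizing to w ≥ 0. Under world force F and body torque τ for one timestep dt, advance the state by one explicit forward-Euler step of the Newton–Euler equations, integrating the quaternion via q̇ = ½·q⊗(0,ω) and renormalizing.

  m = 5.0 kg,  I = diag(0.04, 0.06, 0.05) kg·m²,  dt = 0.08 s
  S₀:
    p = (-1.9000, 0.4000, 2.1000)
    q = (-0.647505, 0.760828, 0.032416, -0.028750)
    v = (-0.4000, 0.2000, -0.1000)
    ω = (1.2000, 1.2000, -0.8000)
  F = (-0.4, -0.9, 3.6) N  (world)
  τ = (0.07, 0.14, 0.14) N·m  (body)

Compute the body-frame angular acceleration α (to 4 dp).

α = (1.5100, 2.1733, 2.2240)

ω×(Iω) gyroscopic = (0.0096, 0.0096, 0.0288)
(τ − ω×Iω)/I = (1.5100, 2.1733, 2.2240)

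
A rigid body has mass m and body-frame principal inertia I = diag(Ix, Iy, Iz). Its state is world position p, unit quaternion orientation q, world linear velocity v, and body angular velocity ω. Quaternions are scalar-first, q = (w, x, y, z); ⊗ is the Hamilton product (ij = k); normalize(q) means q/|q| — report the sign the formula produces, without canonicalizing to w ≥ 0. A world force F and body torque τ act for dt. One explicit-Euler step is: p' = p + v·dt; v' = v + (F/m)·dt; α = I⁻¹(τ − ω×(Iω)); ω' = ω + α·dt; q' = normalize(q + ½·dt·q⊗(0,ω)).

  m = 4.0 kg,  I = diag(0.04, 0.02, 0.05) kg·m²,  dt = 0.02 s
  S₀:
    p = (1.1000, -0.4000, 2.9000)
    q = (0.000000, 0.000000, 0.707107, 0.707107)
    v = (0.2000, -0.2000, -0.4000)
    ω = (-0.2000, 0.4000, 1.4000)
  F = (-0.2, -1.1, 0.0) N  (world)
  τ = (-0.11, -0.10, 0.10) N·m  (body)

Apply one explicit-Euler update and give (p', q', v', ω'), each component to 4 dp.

p' = (1.1040, -0.4040, 2.8920)
q' = (-0.0127, 0.0071, 0.7056, 0.7084)
v' = (0.1990, -0.2055, -0.4000)
ω' = (-0.2634, 0.2972, 1.4394)

a = (-0.0500, -0.2750, 0.0000)
p' = p + v·dt = (1.1040, -0.4040, 2.8920)
v + (F/m)dt = (0.1990, -0.2055, -0.4000)
precession coupling ω×(Iω) = (0.0168, 0.0028, 0.0016)
α = I⁻¹(τ − ω×Iω) = (-3.1700, -5.1400, 1.9680)
new body rate ω' = (-0.2634, 0.2972, 1.4394)
q⊗(0,ω) = (-1.2727926, 0.7071070, -0.1414214, 0.1414214)
updated quaternion q' = (-0.0127, 0.0071, 0.7056, 0.7084)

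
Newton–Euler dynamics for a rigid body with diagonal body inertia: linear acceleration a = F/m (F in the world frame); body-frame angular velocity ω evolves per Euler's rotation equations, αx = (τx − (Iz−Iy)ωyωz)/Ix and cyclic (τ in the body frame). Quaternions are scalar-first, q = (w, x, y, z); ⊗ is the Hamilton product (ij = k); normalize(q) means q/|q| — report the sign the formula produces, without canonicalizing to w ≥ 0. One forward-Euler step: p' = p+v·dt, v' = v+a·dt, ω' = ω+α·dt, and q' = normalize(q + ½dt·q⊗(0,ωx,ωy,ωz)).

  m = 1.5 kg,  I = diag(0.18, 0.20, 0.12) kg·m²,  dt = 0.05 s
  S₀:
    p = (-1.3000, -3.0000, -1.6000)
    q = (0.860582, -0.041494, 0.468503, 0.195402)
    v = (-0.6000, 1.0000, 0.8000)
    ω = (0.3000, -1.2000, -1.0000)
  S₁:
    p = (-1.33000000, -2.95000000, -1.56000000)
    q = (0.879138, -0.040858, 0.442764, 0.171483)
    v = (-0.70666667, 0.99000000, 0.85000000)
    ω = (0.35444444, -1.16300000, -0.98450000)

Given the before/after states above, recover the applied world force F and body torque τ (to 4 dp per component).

velocity change Δv = (-0.10666667, -0.01000000, 0.05000000)
applied force F = (-3.2000, -0.3000, 1.5000)
ω₁ − ω₀ = (0.05444444, 0.03700000, 0.01550000)
gyro term ω₀×Iω₀ = (-0.0960, -0.0180, -0.0072)
τ = I·(Δω/dt) + ω₀×(Iω₀) = (0.1000, 0.1300, 0.0300)

F = (-3.2000, -0.3000, 1.5000)
τ = (0.1000, 0.1300, 0.0300)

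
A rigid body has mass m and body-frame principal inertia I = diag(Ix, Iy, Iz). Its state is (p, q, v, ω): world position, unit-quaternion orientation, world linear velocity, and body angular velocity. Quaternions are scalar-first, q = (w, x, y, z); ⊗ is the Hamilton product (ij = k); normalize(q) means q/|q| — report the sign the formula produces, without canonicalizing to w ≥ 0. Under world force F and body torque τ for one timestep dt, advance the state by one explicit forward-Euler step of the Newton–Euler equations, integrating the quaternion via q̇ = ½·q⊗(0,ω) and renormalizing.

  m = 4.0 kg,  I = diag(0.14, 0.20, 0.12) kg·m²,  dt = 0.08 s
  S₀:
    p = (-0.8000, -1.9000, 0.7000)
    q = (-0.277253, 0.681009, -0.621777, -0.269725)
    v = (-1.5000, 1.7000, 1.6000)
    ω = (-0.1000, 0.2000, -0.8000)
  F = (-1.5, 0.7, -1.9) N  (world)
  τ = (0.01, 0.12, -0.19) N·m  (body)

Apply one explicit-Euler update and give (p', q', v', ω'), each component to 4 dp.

linear accel F/m = (-0.3750, 0.1750, -0.4750)
p + v·dt = (-0.9200, -1.7640, 0.8280)
v + (F/m)dt = (-1.5300, 1.7140, 1.5620)
gyro term ω×Iω = (0.0128, 0.0016, -0.0012)
(τ − ω×Iω)/I = (-0.0200, 0.5920, -1.5733)
new body rate ω' = (-0.1016, 0.2474, -0.9259)
Hamilton product q⊗(0,ω) = (-0.0233237, 0.5790919, 0.5163291, 0.2958265)
updated quaternion q' = (-0.2780, 0.7038, -0.6008, -0.2577)

p' = (-0.9200, -1.7640, 0.8280)
q' = (-0.2780, 0.7038, -0.6008, -0.2577)
v' = (-1.5300, 1.7140, 1.5620)
ω' = (-0.1016, 0.2474, -0.9259)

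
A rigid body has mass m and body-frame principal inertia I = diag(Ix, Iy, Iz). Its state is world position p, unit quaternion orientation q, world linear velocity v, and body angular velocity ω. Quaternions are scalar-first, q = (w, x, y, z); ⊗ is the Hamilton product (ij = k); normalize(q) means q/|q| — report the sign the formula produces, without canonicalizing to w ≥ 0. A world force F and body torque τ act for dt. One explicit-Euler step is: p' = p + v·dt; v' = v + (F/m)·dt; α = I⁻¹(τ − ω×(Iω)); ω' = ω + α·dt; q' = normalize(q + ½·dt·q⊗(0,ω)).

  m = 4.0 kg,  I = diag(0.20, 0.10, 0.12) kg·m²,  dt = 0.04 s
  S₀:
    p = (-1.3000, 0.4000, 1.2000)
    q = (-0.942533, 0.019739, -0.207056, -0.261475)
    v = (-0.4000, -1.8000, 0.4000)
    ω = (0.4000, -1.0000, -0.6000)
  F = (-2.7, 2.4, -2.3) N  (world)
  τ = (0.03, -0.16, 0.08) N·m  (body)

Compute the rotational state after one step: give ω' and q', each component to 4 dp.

gyro term ω×Iω = (0.0120, -0.0192, 0.0400)
(τ − ω×Iω)/I = (0.0900, -1.4080, 0.3333)
new body rate ω' = (0.4036, -1.0563, -0.5867)
q⊗(0,ω) = (-0.3718366, -0.5142546, 0.8497864, 0.6286032)
q' = normalize(q + ½dt·q⊗(0,ω)) = (-0.9497, 0.0095, -0.1900, -0.2488)

ω' = (0.4036, -1.0563, -0.5867)
q' = (-0.9497, 0.0095, -0.1900, -0.2488)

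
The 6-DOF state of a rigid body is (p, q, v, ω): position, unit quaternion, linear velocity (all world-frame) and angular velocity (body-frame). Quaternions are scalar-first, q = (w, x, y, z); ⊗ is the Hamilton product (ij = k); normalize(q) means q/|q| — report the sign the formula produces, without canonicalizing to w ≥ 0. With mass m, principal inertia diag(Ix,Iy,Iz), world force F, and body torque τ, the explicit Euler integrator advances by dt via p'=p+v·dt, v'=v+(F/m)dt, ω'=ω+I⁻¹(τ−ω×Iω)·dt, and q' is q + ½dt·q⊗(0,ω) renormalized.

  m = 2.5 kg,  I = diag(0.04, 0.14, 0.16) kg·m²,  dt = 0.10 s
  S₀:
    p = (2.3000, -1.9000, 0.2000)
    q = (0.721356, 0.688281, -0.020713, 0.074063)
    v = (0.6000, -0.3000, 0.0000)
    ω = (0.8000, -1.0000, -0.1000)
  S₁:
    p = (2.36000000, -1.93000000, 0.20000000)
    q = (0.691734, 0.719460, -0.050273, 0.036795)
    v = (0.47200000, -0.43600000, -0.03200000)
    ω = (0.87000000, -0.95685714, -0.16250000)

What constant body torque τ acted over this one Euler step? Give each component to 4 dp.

τ = (0.0300, 0.0700, -0.1800)

rate change Δω = (0.07000000, 0.04314286, -0.06250000)
precession coupling = (0.0020, 0.0096, -0.0800)
applied torque τ = (0.0300, 0.0700, -0.1800)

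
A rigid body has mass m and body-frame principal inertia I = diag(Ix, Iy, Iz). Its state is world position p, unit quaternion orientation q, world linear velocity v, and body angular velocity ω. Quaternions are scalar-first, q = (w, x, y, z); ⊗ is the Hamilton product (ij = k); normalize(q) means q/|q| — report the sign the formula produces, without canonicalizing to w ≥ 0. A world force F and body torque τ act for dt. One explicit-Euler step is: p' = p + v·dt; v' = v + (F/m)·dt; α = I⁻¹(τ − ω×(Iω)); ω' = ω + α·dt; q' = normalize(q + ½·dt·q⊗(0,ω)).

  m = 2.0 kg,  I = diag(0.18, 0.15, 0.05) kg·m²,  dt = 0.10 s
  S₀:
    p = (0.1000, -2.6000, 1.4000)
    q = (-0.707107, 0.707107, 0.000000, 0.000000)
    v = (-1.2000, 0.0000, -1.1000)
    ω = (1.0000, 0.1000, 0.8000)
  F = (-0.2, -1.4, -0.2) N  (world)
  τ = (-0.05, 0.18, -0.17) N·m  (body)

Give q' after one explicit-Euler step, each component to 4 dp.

q⊗(0,ω) = (-0.7071070, -0.7071070, -0.6363963, -0.4949749)
q' = normalize(q + ½dt·q⊗(0,ω)) = (-0.7409, 0.6704, -0.0318, -0.0247)

q' = (-0.7409, 0.6704, -0.0318, -0.0247)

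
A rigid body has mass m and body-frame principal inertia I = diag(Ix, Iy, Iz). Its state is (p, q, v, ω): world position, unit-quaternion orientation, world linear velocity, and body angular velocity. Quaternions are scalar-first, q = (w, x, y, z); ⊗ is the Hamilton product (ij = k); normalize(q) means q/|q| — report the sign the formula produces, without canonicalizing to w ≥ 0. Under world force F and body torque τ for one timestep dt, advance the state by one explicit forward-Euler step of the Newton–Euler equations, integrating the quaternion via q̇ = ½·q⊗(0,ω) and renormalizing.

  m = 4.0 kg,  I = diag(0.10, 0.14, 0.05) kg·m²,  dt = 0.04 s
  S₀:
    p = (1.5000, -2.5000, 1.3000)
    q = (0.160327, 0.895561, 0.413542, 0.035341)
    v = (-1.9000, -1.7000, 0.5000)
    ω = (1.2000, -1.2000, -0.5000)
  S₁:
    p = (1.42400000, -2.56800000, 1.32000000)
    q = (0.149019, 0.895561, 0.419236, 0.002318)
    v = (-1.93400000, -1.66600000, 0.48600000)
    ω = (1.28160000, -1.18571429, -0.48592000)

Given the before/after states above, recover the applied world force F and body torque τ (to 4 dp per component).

Δv = v₁−v₀ = (-0.03400000, 0.03400000, -0.01400000)
applied force F = (-3.4000, 3.4000, -1.4000)
rate change Δω = (0.08160000, 0.01428571, 0.01408000)
ω₀×(Iω₀) = (-0.0540, -0.0300, -0.0576)
I·α + gyro = (0.1500, 0.0200, -0.0400)

F = (-3.4000, 3.4000, -1.4000)
τ = (0.1500, 0.0200, -0.0400)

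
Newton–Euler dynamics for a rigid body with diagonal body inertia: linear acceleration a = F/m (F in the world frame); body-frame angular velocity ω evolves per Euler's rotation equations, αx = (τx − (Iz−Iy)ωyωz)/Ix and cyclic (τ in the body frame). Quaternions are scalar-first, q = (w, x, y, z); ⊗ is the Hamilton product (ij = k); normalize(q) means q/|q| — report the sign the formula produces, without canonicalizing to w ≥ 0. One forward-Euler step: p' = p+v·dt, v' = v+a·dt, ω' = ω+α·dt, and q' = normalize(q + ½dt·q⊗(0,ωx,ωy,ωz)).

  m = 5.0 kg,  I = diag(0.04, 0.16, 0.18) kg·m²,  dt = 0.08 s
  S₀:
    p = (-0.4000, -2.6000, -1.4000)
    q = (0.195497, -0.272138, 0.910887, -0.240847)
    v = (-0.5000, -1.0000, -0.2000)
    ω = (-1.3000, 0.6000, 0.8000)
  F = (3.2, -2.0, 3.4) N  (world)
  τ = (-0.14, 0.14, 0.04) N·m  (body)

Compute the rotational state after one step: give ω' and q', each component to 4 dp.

α = I⁻¹(τ − ω×Iω) = (-3.7400, -0.0350, 0.7422)
new body rate ω' = (-1.5992, 0.5972, 0.8594)
2q̇ = q⊗(0,ω) = (-0.7076340, 0.6190717, 0.6481097, 1.1772679)
q + ½dt·q⊗(0,ω), renormalized = (0.1668, -0.2468, 0.9348, -0.1933)

ω' = (-1.5992, 0.5972, 0.8594)
q' = (0.1668, -0.2468, 0.9348, -0.1933)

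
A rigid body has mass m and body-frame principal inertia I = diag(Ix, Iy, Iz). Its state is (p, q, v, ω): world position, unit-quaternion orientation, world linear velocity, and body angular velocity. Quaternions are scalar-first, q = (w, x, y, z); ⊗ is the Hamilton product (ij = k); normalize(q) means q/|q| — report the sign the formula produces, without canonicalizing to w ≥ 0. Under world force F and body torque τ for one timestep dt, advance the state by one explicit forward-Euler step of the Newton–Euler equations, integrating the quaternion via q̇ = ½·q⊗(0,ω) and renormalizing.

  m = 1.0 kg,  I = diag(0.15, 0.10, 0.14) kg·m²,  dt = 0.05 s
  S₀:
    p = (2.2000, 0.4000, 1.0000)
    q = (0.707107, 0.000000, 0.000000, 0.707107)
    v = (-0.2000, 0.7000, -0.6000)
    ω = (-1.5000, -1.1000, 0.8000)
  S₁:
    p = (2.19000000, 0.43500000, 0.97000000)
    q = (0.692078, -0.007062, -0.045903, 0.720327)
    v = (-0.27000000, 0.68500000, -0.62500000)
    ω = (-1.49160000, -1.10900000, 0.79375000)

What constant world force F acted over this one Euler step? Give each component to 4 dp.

velocity change Δv = (-0.07000000, -0.01500000, -0.02500000)
applied force F = (-1.4000, -0.3000, -0.5000)

F = (-1.4000, -0.3000, -0.5000)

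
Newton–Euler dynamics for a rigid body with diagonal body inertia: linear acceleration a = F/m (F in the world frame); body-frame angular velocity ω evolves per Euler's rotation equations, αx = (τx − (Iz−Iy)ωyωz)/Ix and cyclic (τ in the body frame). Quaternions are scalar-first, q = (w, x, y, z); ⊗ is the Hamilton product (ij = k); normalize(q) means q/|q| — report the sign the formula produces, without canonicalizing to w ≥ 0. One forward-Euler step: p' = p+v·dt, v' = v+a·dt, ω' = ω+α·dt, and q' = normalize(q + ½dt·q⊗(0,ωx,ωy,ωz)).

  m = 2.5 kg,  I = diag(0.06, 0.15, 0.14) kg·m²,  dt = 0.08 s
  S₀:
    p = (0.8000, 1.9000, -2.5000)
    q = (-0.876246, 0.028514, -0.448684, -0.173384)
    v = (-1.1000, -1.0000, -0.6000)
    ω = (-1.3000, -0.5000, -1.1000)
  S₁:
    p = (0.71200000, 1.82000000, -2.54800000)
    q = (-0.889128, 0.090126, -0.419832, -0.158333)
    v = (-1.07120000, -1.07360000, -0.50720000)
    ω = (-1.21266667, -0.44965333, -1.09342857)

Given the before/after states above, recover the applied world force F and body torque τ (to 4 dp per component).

F = (0.9000, -2.3000, 2.9000)
τ = (0.0600, -0.0200, 0.0700)

Δω = ω₁−ω₀ = (0.08733333, 0.05034667, 0.00657143)
applied torque τ = (0.0600, -0.0200, 0.0700)
v₁ − v₀ = (0.02880000, -0.07360000, 0.09280000)
F = m·Δv/dt = (0.9000, -2.3000, 2.9000)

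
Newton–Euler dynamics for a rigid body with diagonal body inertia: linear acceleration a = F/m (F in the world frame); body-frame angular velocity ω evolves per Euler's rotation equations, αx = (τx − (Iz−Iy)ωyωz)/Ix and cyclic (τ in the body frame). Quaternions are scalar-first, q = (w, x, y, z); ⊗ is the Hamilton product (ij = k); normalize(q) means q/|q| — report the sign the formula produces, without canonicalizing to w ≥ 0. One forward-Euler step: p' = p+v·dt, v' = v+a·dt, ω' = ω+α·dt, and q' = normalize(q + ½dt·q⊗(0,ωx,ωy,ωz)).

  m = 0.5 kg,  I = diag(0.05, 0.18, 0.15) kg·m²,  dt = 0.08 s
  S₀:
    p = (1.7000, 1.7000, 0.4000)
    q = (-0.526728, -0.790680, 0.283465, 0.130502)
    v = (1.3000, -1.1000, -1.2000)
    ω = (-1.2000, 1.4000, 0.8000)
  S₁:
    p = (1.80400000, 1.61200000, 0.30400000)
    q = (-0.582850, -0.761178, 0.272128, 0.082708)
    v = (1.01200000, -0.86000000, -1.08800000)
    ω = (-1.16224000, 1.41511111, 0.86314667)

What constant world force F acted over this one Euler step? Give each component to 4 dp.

F = (-1.8000, 1.5000, 0.7000)

Δv = v₁−v₀ = (-0.28800000, 0.24000000, 0.11200000)
m·(v₁−v₀)/dt = (-1.8000, 1.5000, 0.7000)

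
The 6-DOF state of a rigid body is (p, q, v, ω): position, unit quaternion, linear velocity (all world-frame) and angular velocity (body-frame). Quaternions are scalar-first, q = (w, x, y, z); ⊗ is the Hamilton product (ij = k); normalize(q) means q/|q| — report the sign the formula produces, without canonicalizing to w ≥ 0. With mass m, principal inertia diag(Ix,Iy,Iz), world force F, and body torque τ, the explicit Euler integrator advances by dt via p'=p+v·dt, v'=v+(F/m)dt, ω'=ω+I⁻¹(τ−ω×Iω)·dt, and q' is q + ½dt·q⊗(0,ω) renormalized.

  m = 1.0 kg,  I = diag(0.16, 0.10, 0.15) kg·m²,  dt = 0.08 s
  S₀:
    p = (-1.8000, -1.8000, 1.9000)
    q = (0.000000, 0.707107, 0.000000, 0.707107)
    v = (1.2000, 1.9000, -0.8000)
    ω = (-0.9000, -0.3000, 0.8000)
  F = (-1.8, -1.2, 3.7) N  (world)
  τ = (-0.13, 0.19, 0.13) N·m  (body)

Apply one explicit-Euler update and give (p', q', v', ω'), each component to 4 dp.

p' = (-1.7040, -1.6480, 1.8360)
q' = (0.0028, 0.7147, -0.0480, 0.6978)
v' = (1.0560, 1.8040, -0.5040)
ω' = (-0.9590, -0.1422, 0.8780)

gyro term ω×Iω = (-0.0120, -0.0072, -0.0162)
angular accel α = (-0.7375, 1.9720, 0.9747)
new body rate ω' = (-0.9590, -0.1422, 0.8780)
Hamilton product q⊗(0,ω) = (0.0707107, 0.2121321, -1.2020819, -0.2121321)
q' = normalize(q + ½dt·q⊗(0,ω)) = (0.0028, 0.7147, -0.0480, 0.6978)
linear accel F/m = (-1.8000, -1.2000, 3.7000)
p' = p + v·dt = (-1.7040, -1.6480, 1.8360)
new velocity v' = (1.0560, 1.8040, -0.5040)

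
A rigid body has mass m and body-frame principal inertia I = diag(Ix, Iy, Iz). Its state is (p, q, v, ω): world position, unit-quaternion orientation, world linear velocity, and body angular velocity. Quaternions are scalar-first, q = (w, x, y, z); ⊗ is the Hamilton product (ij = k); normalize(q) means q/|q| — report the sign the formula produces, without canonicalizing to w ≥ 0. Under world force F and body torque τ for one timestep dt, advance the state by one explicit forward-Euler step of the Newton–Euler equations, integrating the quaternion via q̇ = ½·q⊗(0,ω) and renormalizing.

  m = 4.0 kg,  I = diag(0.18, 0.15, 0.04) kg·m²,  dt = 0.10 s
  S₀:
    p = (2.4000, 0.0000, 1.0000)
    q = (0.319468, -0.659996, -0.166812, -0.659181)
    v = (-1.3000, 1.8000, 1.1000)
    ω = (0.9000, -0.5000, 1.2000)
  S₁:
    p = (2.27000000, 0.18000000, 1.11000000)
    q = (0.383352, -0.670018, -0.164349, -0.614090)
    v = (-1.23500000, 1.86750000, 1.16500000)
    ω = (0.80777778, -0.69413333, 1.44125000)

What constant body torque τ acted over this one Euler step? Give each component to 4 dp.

τ = (-0.1000, -0.1400, 0.1100)

ω₁ − ω₀ = (-0.09222222, -0.19413333, 0.24125000)
applied torque τ = (-0.1000, -0.1400, 0.1100)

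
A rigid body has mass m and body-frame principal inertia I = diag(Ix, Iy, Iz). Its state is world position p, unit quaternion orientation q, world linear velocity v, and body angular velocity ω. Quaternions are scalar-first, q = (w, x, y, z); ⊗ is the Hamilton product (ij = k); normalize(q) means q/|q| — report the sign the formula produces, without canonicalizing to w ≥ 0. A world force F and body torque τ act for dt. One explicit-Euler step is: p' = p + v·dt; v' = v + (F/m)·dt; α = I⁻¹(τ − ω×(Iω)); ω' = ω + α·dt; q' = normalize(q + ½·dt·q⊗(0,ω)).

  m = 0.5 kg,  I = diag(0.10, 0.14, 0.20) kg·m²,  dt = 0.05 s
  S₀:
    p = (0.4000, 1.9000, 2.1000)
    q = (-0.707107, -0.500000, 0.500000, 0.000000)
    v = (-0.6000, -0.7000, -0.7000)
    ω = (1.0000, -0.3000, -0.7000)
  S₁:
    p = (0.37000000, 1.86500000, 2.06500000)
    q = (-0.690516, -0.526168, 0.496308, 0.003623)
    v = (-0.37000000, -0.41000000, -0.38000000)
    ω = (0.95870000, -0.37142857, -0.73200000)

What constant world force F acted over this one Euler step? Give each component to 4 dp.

F = (2.3000, 2.9000, 3.2000)

v₁ − v₀ = (0.23000000, 0.29000000, 0.32000000)
F = m·Δv/dt = (2.3000, 2.9000, 3.2000)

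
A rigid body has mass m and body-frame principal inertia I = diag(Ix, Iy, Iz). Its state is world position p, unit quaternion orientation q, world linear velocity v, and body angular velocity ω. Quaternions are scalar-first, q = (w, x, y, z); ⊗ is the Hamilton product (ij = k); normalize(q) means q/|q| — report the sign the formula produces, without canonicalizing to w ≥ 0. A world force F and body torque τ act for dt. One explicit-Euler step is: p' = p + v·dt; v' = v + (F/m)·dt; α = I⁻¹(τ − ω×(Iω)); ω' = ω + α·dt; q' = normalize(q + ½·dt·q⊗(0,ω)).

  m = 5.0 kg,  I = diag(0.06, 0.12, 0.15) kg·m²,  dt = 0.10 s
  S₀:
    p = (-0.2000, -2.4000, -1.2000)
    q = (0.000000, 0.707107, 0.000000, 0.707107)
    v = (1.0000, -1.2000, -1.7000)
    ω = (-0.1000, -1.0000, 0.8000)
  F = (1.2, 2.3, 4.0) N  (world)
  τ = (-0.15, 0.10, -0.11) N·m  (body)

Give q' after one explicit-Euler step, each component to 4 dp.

q' = (-0.0247, 0.7409, -0.0318, 0.6704)

Hamilton product q⊗(0,ω) = (-0.4949749, 0.7071070, -0.6363963, -0.7071070)
updated quaternion q' = (-0.0247, 0.7409, -0.0318, 0.6704)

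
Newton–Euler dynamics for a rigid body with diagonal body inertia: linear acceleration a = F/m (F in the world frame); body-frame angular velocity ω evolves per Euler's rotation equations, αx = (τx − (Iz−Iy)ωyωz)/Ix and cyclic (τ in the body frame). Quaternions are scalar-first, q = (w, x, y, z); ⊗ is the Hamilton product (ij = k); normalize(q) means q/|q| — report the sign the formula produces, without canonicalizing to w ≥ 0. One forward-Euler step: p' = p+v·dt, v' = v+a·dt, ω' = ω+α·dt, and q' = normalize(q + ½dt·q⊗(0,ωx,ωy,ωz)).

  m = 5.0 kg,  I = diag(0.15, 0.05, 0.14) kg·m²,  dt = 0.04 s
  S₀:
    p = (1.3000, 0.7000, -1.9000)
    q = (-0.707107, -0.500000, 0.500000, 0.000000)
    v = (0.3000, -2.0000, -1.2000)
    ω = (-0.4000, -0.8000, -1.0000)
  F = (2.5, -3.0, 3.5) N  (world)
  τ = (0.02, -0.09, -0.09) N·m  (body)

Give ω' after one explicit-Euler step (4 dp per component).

ω' = (-0.4139, -0.8752, -1.0166)

precession coupling ω×(Iω) = (0.0720, 0.0040, -0.0320)
angular accel α = (-0.3467, -1.8800, -0.4143)
new body rate ω' = (-0.4139, -0.8752, -1.0166)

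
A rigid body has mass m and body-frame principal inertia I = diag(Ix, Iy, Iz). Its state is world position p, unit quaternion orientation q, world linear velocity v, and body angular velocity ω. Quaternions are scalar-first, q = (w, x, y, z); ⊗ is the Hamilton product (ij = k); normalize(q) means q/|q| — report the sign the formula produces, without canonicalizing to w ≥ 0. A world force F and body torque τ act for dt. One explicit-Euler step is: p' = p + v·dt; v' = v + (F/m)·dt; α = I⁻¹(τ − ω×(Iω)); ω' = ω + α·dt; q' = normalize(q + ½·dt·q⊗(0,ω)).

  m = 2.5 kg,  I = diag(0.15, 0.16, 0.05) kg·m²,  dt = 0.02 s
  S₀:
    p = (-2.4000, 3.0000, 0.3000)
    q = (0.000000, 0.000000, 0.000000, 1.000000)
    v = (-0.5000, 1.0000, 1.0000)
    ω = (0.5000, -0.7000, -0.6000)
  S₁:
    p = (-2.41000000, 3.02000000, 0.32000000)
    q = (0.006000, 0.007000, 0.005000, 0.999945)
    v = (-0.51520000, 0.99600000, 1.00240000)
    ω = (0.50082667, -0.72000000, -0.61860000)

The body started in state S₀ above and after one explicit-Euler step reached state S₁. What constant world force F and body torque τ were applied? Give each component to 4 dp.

v₁ − v₀ = (-0.01520000, -0.00400000, 0.00240000)
m·(v₁−v₀)/dt = (-1.9000, -0.5000, 0.3000)
Δω = ω₁−ω₀ = (0.00082667, -0.02000000, -0.01860000)
I·α + gyro = (-0.0400, -0.1900, -0.0500)

F = (-1.9000, -0.5000, 0.3000)
τ = (-0.0400, -0.1900, -0.0500)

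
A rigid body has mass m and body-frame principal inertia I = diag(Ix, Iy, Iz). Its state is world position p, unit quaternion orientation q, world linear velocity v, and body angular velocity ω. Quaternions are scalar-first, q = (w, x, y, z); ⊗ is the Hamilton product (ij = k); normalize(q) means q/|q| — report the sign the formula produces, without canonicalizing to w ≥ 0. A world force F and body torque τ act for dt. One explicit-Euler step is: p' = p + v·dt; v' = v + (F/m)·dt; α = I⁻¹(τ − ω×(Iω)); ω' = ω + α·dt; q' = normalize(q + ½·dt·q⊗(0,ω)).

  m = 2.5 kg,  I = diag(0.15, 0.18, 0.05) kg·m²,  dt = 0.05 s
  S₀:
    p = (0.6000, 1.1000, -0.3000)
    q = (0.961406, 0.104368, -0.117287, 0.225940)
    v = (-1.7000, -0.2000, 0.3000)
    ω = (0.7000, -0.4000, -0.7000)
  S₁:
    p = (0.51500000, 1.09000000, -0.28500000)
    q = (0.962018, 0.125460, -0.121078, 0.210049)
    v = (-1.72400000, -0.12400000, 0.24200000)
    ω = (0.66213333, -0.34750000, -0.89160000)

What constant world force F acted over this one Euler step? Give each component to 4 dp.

F = (-1.2000, 3.8000, -2.9000)

velocity change Δv = (-0.02400000, 0.07600000, -0.05800000)
applied force F = (-1.2000, 3.8000, -2.9000)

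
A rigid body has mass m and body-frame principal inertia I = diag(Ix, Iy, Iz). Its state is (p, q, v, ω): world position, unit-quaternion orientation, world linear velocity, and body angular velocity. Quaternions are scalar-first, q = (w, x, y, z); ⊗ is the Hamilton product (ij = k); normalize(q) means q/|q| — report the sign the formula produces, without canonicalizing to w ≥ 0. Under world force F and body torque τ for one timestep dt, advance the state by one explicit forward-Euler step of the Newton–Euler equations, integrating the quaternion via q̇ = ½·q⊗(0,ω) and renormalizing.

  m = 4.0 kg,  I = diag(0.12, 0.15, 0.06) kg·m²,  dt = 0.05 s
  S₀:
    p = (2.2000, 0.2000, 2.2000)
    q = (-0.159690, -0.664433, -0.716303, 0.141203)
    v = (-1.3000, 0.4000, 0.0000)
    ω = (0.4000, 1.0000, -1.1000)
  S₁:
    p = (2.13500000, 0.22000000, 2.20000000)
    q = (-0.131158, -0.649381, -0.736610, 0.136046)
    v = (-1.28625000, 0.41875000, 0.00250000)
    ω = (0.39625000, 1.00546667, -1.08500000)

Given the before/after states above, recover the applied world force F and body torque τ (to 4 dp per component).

v₁ − v₀ = (0.01375000, 0.01875000, 0.00250000)
F = m·Δv/dt = (1.1000, 1.5000, 0.2000)
Δω = ω₁−ω₀ = (-0.00375000, 0.00546667, 0.01500000)
applied torque τ = (0.0900, -0.0100, 0.0300)

F = (1.1000, 1.5000, 0.2000)
τ = (0.0900, -0.0100, 0.0300)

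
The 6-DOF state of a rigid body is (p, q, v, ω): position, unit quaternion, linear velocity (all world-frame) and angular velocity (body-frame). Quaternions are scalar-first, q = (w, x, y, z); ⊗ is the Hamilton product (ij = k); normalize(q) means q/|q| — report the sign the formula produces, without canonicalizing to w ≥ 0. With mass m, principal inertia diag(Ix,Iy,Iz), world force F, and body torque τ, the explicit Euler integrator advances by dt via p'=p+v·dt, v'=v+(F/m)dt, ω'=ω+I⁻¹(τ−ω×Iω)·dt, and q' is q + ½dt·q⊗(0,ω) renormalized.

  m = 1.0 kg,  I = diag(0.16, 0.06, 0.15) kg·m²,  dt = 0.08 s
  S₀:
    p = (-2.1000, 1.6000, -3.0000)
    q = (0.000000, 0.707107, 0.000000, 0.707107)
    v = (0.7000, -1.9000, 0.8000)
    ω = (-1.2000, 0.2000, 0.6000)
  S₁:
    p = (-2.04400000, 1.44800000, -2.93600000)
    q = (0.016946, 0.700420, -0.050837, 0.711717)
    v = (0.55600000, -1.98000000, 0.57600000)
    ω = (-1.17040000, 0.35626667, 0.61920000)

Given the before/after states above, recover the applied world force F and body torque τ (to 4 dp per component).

F = (-1.8000, -1.0000, -2.8000)
τ = (0.0700, 0.1100, 0.0600)

ω₁ − ω₀ = (0.02960000, 0.15626667, 0.01920000)
precession coupling = (0.0108, -0.0072, 0.0240)
I·α + gyro = (0.0700, 0.1100, 0.0600)
velocity change Δv = (-0.14400000, -0.08000000, -0.22400000)
F = m·Δv/dt = (-1.8000, -1.0000, -2.8000)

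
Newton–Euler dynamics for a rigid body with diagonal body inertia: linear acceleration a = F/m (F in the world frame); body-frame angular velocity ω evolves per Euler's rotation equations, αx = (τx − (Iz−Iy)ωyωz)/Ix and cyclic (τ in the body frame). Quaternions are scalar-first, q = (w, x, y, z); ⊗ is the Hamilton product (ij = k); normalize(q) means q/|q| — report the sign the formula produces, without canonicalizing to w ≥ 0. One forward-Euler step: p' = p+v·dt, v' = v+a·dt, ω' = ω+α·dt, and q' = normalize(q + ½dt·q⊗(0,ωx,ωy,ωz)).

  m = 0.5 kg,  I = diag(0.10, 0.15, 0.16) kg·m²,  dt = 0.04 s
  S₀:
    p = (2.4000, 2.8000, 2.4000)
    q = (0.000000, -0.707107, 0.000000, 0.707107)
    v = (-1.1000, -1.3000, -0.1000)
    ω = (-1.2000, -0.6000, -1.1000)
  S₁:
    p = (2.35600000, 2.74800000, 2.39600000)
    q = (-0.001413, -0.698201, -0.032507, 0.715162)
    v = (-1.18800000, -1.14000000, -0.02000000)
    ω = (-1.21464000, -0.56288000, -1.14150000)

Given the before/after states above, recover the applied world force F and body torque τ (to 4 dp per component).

rate change Δω = (-0.01464000, 0.03712000, -0.04150000)
gyro term ω₀×Iω₀ = (0.0066, -0.0792, 0.0360)
I·α + gyro = (-0.0300, 0.0600, -0.1300)
v₁ − v₀ = (-0.08800000, 0.16000000, 0.08000000)
applied force F = (-1.1000, 2.0000, 1.0000)

F = (-1.1000, 2.0000, 1.0000)
τ = (-0.0300, 0.0600, -0.1300)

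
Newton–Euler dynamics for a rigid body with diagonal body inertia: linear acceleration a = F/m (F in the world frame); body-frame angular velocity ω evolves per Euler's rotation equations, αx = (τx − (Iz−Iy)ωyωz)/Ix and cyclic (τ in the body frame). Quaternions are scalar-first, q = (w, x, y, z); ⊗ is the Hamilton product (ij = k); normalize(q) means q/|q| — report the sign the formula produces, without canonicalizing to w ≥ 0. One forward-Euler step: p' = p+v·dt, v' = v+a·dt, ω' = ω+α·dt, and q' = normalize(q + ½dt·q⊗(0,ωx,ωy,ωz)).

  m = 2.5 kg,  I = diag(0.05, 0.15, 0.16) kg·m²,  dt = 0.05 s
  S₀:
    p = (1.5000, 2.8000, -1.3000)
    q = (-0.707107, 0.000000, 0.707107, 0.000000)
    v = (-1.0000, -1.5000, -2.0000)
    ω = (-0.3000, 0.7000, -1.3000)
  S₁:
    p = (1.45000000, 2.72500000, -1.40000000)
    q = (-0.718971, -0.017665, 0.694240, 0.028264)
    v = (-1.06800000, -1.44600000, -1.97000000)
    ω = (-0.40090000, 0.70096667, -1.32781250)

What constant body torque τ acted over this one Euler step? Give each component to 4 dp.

τ = (-0.1100, -0.0400, -0.1100)

rate change Δω = (-0.10090000, 0.00096667, -0.02781250)
I·α + gyro = (-0.1100, -0.0400, -0.1100)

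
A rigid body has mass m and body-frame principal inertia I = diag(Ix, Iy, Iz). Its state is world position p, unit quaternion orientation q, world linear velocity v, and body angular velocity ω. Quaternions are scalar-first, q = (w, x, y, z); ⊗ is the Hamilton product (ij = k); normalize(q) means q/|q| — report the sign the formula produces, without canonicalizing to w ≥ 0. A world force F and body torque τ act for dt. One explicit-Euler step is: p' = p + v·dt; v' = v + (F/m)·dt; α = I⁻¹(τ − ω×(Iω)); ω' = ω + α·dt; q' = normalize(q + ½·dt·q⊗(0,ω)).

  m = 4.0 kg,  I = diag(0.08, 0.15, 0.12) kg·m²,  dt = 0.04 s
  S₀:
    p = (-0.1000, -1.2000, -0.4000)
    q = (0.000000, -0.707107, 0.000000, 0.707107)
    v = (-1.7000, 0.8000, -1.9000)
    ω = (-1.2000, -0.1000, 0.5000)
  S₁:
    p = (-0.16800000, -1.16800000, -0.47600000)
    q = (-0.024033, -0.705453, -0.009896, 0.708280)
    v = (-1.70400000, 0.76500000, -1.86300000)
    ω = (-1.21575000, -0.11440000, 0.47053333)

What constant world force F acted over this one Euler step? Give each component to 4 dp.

F = (-0.4000, -3.5000, 3.7000)

velocity change Δv = (-0.00400000, -0.03500000, 0.03700000)
m·(v₁−v₀)/dt = (-0.4000, -3.5000, 3.7000)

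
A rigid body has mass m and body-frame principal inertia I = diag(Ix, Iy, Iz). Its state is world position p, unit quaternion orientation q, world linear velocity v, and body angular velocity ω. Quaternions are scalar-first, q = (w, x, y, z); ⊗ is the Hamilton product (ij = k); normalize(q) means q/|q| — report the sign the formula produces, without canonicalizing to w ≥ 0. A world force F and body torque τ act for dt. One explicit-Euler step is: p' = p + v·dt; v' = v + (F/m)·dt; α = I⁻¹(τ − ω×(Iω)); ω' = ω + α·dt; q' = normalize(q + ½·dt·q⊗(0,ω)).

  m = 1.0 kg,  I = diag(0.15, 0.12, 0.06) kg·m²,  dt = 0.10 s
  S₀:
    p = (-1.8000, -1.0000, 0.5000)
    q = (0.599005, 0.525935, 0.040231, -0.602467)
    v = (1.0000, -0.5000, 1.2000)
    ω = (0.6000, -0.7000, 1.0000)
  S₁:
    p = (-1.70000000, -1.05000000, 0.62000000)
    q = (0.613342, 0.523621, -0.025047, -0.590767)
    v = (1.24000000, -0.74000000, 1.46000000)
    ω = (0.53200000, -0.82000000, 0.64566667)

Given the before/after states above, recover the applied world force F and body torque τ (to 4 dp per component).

F = (2.4000, -2.4000, 2.6000)
τ = (-0.0600, -0.0900, -0.2000)

Δω = ω₁−ω₀ = (-0.06800000, -0.12000000, -0.35433333)
ω₀×(Iω₀) = (0.0420, 0.0540, 0.0126)
τ = I·(Δω/dt) + ω₀×(Iω₀) = (-0.0600, -0.0900, -0.2000)
v₁ − v₀ = (0.24000000, -0.24000000, 0.26000000)
m·(v₁−v₀)/dt = (2.4000, -2.4000, 2.6000)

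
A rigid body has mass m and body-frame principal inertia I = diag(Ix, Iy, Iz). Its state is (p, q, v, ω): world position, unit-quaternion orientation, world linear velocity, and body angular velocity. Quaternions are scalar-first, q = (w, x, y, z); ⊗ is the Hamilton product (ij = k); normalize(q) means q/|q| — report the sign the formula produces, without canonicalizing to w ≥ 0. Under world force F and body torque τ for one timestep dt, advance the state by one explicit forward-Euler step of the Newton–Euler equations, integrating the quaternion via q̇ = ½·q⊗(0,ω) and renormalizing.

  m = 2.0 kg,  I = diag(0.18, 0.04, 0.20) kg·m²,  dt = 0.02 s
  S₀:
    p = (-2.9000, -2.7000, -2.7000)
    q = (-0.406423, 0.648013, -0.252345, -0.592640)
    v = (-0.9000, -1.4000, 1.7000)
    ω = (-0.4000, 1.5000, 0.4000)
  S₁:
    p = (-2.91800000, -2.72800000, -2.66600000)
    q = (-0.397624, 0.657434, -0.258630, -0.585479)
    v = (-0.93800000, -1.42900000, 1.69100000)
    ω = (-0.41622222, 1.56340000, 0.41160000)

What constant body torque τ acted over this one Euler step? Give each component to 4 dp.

τ = (-0.0500, 0.1300, 0.2000)

ω₁ − ω₀ = (-0.01622222, 0.06340000, 0.01160000)
τ = I·(Δω/dt) + ω₀×(Iω₀) = (-0.0500, 0.1300, 0.2000)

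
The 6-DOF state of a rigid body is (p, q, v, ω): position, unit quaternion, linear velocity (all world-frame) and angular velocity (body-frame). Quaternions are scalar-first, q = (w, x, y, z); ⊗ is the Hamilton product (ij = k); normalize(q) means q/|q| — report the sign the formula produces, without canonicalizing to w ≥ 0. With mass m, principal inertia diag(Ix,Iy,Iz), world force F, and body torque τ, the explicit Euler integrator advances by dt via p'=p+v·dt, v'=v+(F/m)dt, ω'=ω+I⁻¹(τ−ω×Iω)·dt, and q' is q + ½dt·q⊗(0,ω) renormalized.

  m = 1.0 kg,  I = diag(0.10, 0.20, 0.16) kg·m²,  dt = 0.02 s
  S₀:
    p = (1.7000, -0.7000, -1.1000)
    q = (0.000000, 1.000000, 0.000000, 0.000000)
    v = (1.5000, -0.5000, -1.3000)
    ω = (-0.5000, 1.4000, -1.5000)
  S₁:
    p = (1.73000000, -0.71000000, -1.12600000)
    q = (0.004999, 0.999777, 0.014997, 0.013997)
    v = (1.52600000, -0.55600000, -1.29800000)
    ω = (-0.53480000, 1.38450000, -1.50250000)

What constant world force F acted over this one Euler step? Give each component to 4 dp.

F = (1.3000, -2.8000, 0.1000)

velocity change Δv = (0.02600000, -0.05600000, 0.00200000)
F = m·Δv/dt = (1.3000, -2.8000, 0.1000)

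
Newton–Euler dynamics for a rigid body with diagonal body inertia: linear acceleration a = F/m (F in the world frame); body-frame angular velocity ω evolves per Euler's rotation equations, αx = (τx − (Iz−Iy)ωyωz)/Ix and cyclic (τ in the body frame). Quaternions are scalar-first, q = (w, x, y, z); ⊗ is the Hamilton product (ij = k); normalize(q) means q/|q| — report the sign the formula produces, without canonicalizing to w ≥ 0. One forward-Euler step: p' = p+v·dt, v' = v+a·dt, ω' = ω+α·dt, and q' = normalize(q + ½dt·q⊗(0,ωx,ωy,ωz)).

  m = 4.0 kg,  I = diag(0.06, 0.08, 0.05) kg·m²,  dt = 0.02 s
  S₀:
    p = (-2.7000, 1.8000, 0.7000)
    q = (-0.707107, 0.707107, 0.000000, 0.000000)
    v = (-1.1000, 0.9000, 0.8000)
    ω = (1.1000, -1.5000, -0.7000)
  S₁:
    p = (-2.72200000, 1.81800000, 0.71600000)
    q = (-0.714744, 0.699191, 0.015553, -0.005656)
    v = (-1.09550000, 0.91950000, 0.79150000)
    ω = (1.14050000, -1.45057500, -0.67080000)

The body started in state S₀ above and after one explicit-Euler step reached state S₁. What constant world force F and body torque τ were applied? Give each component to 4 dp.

F = (0.9000, 3.9000, -1.7000)
τ = (0.0900, 0.1900, 0.0400)

Δv = v₁−v₀ = (0.00450000, 0.01950000, -0.00850000)
F = m·Δv/dt = (0.9000, 3.9000, -1.7000)
ω₁ − ω₀ = (0.04050000, 0.04942500, 0.02920000)
applied torque τ = (0.0900, 0.1900, 0.0400)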